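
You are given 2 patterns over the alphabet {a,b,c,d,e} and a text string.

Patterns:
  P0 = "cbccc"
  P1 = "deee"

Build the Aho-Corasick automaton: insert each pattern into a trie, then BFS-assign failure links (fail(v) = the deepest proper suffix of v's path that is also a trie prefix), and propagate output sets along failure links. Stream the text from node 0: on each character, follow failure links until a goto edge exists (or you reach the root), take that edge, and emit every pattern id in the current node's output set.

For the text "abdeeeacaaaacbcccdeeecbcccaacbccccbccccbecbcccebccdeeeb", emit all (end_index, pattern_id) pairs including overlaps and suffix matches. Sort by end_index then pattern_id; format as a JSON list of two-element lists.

Build automaton:
Trie (insert patterns):
  0='ε' goto c→1 d→6
  1='c' goto b→2
  2='cb' goto c→3
  3='cbc' goto c→4
  4='cbcc' goto c→5
  5='cbccc' goto ·  [P0 ends]
  6='d' goto e→7
  7='de' goto e→8
  8='dee' goto e→9
  9='deee' goto ·  [P1 ends]

Failure links (BFS by depth):
  fail(1) 'c': from fail(0)=0 chase 'c': 0 ⇒ 0;  out=∅∪out(0)=∅
  fail(6) 'd': from fail(0)=0 chase 'd': 0 ⇒ 0;  out=∅∪out(0)=∅
  fail(2) 'cb': from fail(1)=0 chase 'b': 0 ⇒ 0;  out=∅∪out(0)=∅
  fail(7) 'de': from fail(6)=0 chase 'e': 0 ⇒ 0;  out=∅∪out(0)=∅
  fail(3) 'cbc': from fail(2)=0 chase 'c': 0 ⇒ 1;  out=∅∪out(1)=∅
  fail(8) 'dee': from fail(7)=0 chase 'e': 0 ⇒ 0;  out=∅∪out(0)=∅
  fail(4) 'cbcc': from fail(3)=1 chase 'c': 1→0 ⇒ 1;  out=∅∪out(1)=∅
  fail(9) 'deee': from fail(8)=0 chase 'e': 0 ⇒ 0;  out={1}∪out(0)={1}
  fail(5) 'cbccc': from fail(4)=1 chase 'c': 1→0 ⇒ 1;  out={0}∪out(1)={0}

Scan:
pos 0 'a': at 0
pos 1 'b': at 0
pos 2 'd': at 6
pos 3 'e': at 7
pos 4 'e': at 8
pos 5 'e': at 9  → match P1@[2:5]
pos 6 'a': at 0 (fail-walked)
pos 7 'c': at 1
pos 8 'a': at 0 (fail-walked)
pos 9 'a': at 0
pos 10 'a': at 0
pos 11 'a': at 0
pos 12 'c': at 1
pos 13 'b': at 2
pos 14 'c': at 3
pos 15 'c': at 4
pos 16 'c': at 5  → match P0@[12:16]
pos 17 'd': at 6 (fail-walked)
pos 18 'e': at 7
pos 19 'e': at 8
pos 20 'e': at 9  → match P1@[17:20]
pos 21 'c': at 1 (fail-walked)
pos 22 'b': at 2
pos 23 'c': at 3
pos 24 'c': at 4
pos 25 'c': at 5  → match P0@[21:25]
pos 26 'a': at 0 (fail-walked)
pos 27 'a': at 0
pos 28 'c': at 1
pos 29 'b': at 2
pos 30 'c': at 3
pos 31 'c': at 4
pos 32 'c': at 5  → match P0@[28:32]
pos 33 'c': at 1 (fail-walked)
pos 34 'b': at 2
pos 35 'c': at 3
pos 36 'c': at 4
pos 37 'c': at 5  → match P0@[33:37]
pos 38 'c': at 1 (fail-walked)
pos 39 'b': at 2
pos 40 'e': at 0 (fail-walked)
pos 41 'c': at 1
pos 42 'b': at 2
pos 43 'c': at 3
pos 44 'c': at 4
pos 45 'c': at 5  → match P0@[41:45]
pos 46 'e': at 0 (fail-walked)
pos 47 'b': at 0
pos 48 'c': at 1
pos 49 'c': at 1 (fail-walked)
pos 50 'd': at 6 (fail-walked)
pos 51 'e': at 7
pos 52 'e': at 8
pos 53 'e': at 9  → match P1@[50:53]
pos 54 'b': at 0 (fail-walked)

Matches: [[5,1],[16,0],[20,1],[25,0],[32,0],[37,0],[45,0],[53,1]]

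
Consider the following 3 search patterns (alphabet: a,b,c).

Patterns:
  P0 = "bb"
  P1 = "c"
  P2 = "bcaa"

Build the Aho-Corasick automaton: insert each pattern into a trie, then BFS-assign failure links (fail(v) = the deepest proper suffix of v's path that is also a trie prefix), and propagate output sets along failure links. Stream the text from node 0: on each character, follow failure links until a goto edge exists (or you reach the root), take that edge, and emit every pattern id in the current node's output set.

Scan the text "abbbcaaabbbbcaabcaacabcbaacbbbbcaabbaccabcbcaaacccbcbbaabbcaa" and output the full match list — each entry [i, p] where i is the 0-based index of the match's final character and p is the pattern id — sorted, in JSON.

Build:
Trie nodes:
  n0 'ε': b→1 c→3
  n1 'b': b→2 c→4
  n2 'bb': ·  ←P0
  n3 'c': ·  ←P1
  n4 'bc': a→5
  n5 'bca': a→6
  n6 'bcaa': ·  ←P2

Failure links (BFS by depth):
  n1('b'): parent n0 fail=0; on 'b' 0 → fail=0;  out ∅∪∅=∅
  n3('c'): parent n0 fail=0; on 'c' 0 → fail=0;  out {1}∪∅={1}
  n2('bb'): parent n1 fail=0; on 'b' 0 → fail=1;  out {0}∪∅={0}
  n4('bc'): parent n1 fail=0; on 'c' 0 → fail=3;  out ∅∪{1}={1}
  n5('bca'): parent n4 fail=3; on 'a' 3→0 → fail=0;  out ∅∪∅=∅
  n6('bcaa'): parent n5 fail=0; on 'a' 0 → fail=0;  out {2}∪∅={2}

Text stream:
[0] read 'a'  n0⇒n0
[1] read 'b'  n0⇒n1
[2] read 'b'  n1⇒n2  emit P0@[1:2]
[3] read 'b'  n2⇒n2 ·f  emit P0@[2:3]
[4] read 'c'  n2⇒n4 ·f  emit P1@[4:4]
[5] read 'a'  n4⇒n5
[6] read 'a'  n5⇒n6  emit P2@[3:6]
[7] read 'a'  n6⇒n0 ·f
[8] read 'b'  n0⇒n1
[9] read 'b'  n1⇒n2  emit P0@[8:9]
[10] read 'b'  n2⇒n2 ·f  emit P0@[9:10]
[11] read 'b'  n2⇒n2 ·f  emit P0@[10:11]
[12] read 'c'  n2⇒n4 ·f  emit P1@[12:12]
[13] read 'a'  n4⇒n5
[14] read 'a'  n5⇒n6  emit P2@[11:14]
[15] read 'b'  n6⇒n1 ·f
[16] read 'c'  n1⇒n4  emit P1@[16:16]
[17] read 'a'  n4⇒n5
[18] read 'a'  n5⇒n6  emit P2@[15:18]
[19] read 'c'  n6⇒n3 ·f  emit P1@[19:19]
[20] read 'a'  n3⇒n0 ·f
[21] read 'b'  n0⇒n1
[22] read 'c'  n1⇒n4  emit P1@[22:22]
[23] read 'b'  n4⇒n1 ·f
[24] read 'a'  n1⇒n0 ·f
[25] read 'a'  n0⇒n0
[26] read 'c'  n0⇒n3  emit P1@[26:26]
[27] read 'b'  n3⇒n1 ·f
[28] read 'b'  n1⇒n2  emit P0@[27:28]
[29] read 'b'  n2⇒n2 ·f  emit P0@[28:29]
[30] read 'b'  n2⇒n2 ·f  emit P0@[29:30]
[31] read 'c'  n2⇒n4 ·f  emit P1@[31:31]
[32] read 'a'  n4⇒n5
[33] read 'a'  n5⇒n6  emit P2@[30:33]
[34] read 'b'  n6⇒n1 ·f
[35] read 'b'  n1⇒n2  emit P0@[34:35]
[36] read 'a'  n2⇒n0 ·f
[37] read 'c'  n0⇒n3  emit P1@[37:37]
[38] read 'c'  n3⇒n3 ·f  emit P1@[38:38]
[39] read 'a'  n3⇒n0 ·f
[40] read 'b'  n0⇒n1
[41] read 'c'  n1⇒n4  emit P1@[41:41]
[42] read 'b'  n4⇒n1 ·f
[43] read 'c'  n1⇒n4  emit P1@[43:43]
[44] read 'a'  n4⇒n5
[45] read 'a'  n5⇒n6  emit P2@[42:45]
[46] read 'a'  n6⇒n0 ·f
[47] read 'c'  n0⇒n3  emit P1@[47:47]
[48] read 'c'  n3⇒n3 ·f  emit P1@[48:48]
[49] read 'c'  n3⇒n3 ·f  emit P1@[49:49]
[50] read 'b'  n3⇒n1 ·f
[51] read 'c'  n1⇒n4  emit P1@[51:51]
[52] read 'b'  n4⇒n1 ·f
[53] read 'b'  n1⇒n2  emit P0@[52:53]
[54] read 'a'  n2⇒n0 ·f
[55] read 'a'  n0⇒n0
[56] read 'b'  n0⇒n1
[57] read 'b'  n1⇒n2  emit P0@[56:57]
[58] read 'c'  n2⇒n4 ·f  emit P1@[58:58]
[59] read 'a'  n4⇒n5
[60] read 'a'  n5⇒n6  emit P2@[57:60]

Matches: [[2,0],[3,0],[4,1],[6,2],[9,0],[10,0],[11,0],[12,1],[14,2],[16,1],[18,2],[19,1],[22,1],[26,1],[28,0],[29,0],[30,0],[31,1],[33,2],[35,0],[37,1],[38,1],[41,1],[43,1],[45,2],[47,1],[48,1],[49,1],[51,1],[53,0],[57,0],[58,1],[60,2]]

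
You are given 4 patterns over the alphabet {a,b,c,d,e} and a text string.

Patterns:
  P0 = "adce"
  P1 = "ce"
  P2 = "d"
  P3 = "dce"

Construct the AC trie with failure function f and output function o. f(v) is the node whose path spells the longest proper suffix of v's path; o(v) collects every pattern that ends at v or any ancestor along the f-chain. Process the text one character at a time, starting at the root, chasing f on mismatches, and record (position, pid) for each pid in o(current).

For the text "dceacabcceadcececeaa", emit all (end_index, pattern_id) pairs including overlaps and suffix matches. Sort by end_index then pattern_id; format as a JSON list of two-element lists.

Construct AC machine:
Trie nodes:
  n0 'ε': a→1 c→5 d→7
  n1 'a': d→2
  n2 'ad': c→3
  n3 'adc': e→4
  n4 'adce': ·  [P0 ends]
  n5 'c': e→6
  n6 'ce': ·  [P1 ends]
  n7 'd': c→8  [P2 ends]
  n8 'dc': e→9
  n9 'dce': ·  [P3 ends]

BFS fail/out derivation:
  fail(1) 'a': from fail(0)=0 chase 'a': 0 ⇒ 0;  out=∅∪out(0)=∅
  fail(5) 'c': from fail(0)=0 chase 'c': 0 ⇒ 0;  out=∅∪out(0)=∅
  fail(7) 'd': from fail(0)=0 chase 'd': 0 ⇒ 0;  out={2}∪out(0)={2}
  fail(2) 'ad': from fail(1)=0 chase 'd': 0 ⇒ 7;  out=∅∪out(7)={2}
  fail(6) 'ce': from fail(5)=0 chase 'e': 0 ⇒ 0;  out={1}∪out(0)={1}
  fail(8) 'dc': from fail(7)=0 chase 'c': 0 ⇒ 5;  out=∅∪out(5)=∅
  fail(3) 'adc': from fail(2)=7 chase 'c': 7 ⇒ 8;  out=∅∪out(8)=∅
  fail(9) 'dce': from fail(8)=5 chase 'e': 5 ⇒ 6;  out={3}∪out(6)={1,3}
  fail(4) 'adce': from fail(3)=8 chase 'e': 8 ⇒ 9;  out={0}∪out(9)={0,1,3}

Run:
i=0 'd': node 0→7  emit P2@[0:0]
i=1 'c': node 7→8
i=2 'e': node 8→9  emit P1@[1:2],P3@[0:2]
i=3 'a': node 9→1 (fail-walked)
i=4 'c': node 1→5 (fail-walked)
i=5 'a': node 5→1 (fail-walked)
i=6 'b': node 1→0 (fail-walked)
i=7 'c': node 0→5
i=8 'c': node 5→5 (fail-walked)
i=9 'e': node 5→6  emit P1@[8:9]
i=10 'a': node 6→1 (fail-walked)
i=11 'd': node 1→2  emit P2@[11:11]
i=12 'c': node 2→3
i=13 'e': node 3→4  emit P0@[10:13],P1@[12:13],P3@[11:13]
i=14 'c': node 4→5 (fail-walked)
i=15 'e': node 5→6  emit P1@[14:15]
i=16 'c': node 6→5 (fail-walked)
i=17 'e': node 5→6  emit P1@[16:17]
i=18 'a': node 6→1 (fail-walked)
i=19 'a': node 1→1 (fail-walked)

Result: [[0,2],[2,1],[2,3],[9,1],[11,2],[13,0],[13,1],[13,3],[15,1],[17,1]]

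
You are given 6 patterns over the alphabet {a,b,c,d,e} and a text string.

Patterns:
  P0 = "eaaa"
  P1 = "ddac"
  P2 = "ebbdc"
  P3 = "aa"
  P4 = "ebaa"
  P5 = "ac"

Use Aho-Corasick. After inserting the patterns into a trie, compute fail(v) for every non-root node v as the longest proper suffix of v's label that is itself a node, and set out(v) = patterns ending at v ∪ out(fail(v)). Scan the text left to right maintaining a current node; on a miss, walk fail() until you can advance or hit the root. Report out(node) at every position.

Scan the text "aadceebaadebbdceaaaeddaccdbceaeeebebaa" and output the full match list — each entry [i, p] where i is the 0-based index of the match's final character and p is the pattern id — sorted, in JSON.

Construct AC machine:
Trie (insert patterns):
  0='ε' goto a→13 d→5 e→1
  1='e' goto a→2 b→9
  2='ea' goto a→3
  3='eaa' goto a→4
  4='eaaa' goto ·  ←P0
  5='d' goto d→6
  6='dd' goto a→7
  7='dda' goto c→8
  8='ddac' goto ·  ←P1
  9='eb' goto a→15 b→10
  10='ebb' goto d→11
  11='ebbd' goto c→12
  12='ebbdc' goto ·  ←P2
  13='a' goto a→14 c→17
  14='aa' goto ·  ←P3
  15='eba' goto a→16
  16='ebaa' goto ·  ←P4
  17='ac' goto ·  ←P5

Failure links (BFS by depth):
  fail(1) 'e': from fail(0)=0 chase 'e': 0 ⇒ 0;  out=∅∪out(0)=∅
  fail(5) 'd': from fail(0)=0 chase 'd': 0 ⇒ 0;  out=∅∪out(0)=∅
  fail(13) 'a': from fail(0)=0 chase 'a': 0 ⇒ 0;  out=∅∪out(0)=∅
  fail(2) 'ea': from fail(1)=0 chase 'a': 0 ⇒ 13;  out=∅∪out(13)=∅
  fail(6) 'dd': from fail(5)=0 chase 'd': 0 ⇒ 5;  out=∅∪out(5)=∅
  fail(9) 'eb': from fail(1)=0 chase 'b': 0 ⇒ 0;  out=∅∪out(0)=∅
  fail(14) 'aa': from fail(13)=0 chase 'a': 0 ⇒ 13;  out={3}∪out(13)={3}
  fail(17) 'ac': from fail(13)=0 chase 'c': 0 ⇒ 0;  out={5}∪out(0)={5}
  fail(3) 'eaa': from fail(2)=13 chase 'a': 13 ⇒ 14;  out=∅∪out(14)={3}
  fail(7) 'dda': from fail(6)=5 chase 'a': 5→0 ⇒ 13;  out=∅∪out(13)=∅
  fail(10) 'ebb': from fail(9)=0 chase 'b': 0 ⇒ 0;  out=∅∪out(0)=∅
  fail(15) 'eba': from fail(9)=0 chase 'a': 0 ⇒ 13;  out=∅∪out(13)=∅
  fail(4) 'eaaa': from fail(3)=14 chase 'a': 14→13 ⇒ 14;  out={0}∪out(14)={0,3}
  fail(8) 'ddac': from fail(7)=13 chase 'c': 13 ⇒ 17;  out={1}∪out(17)={1,5}
  fail(11) 'ebbd': from fail(10)=0 chase 'd': 0 ⇒ 5;  out=∅∪out(5)=∅
  fail(16) 'ebaa': from fail(15)=13 chase 'a': 13 ⇒ 14;  out={4}∪out(14)={3,4}
  fail(12) 'ebbdc': from fail(11)=5 chase 'c': 5→0 ⇒ 0;  out={2}∪out(0)={2}

Scan:
[0] read 'a'  n0⇒n13
[1] read 'a'  n13⇒n14  ** P3@[0:1]
[2] read 'd'  n14⇒n5 (via fail)
[3] read 'c'  n5⇒n0 (via fail)
[4] read 'e'  n0⇒n1
[5] read 'e'  n1⇒n1 (via fail)
[6] read 'b'  n1⇒n9
[7] read 'a'  n9⇒n15
[8] read 'a'  n15⇒n16  ** P3@[7:8],P4@[5:8]
[9] read 'd'  n16⇒n5 (via fail)
[10] read 'e'  n5⇒n1 (via fail)
[11] read 'b'  n1⇒n9
[12] read 'b'  n9⇒n10
[13] read 'd'  n10⇒n11
[14] read 'c'  n11⇒n12  ** P2@[10:14]
[15] read 'e'  n12⇒n1 (via fail)
[16] read 'a'  n1⇒n2
[17] read 'a'  n2⇒n3  ** P3@[16:17]
[18] read 'a'  n3⇒n4  ** P0@[15:18],P3@[17:18]
[19] read 'e'  n4⇒n1 (via fail)
[20] read 'd'  n1⇒n5 (via fail)
[21] read 'd'  n5⇒n6
[22] read 'a'  n6⇒n7
[23] read 'c'  n7⇒n8  ** P1@[20:23],P5@[22:23]
[24] read 'c'  n8⇒n0 (via fail)
[25] read 'd'  n0⇒n5
[26] read 'b'  n5⇒n0 (via fail)
[27] read 'c'  n0⇒n0
[28] read 'e'  n0⇒n1
[29] read 'a'  n1⇒n2
[30] read 'e'  n2⇒n1 (via fail)
[31] read 'e'  n1⇒n1 (via fail)
[32] read 'e'  n1⇒n1 (via fail)
[33] read 'b'  n1⇒n9
[34] read 'e'  n9⇒n1 (via fail)
[35] read 'b'  n1⇒n9
[36] read 'a'  n9⇒n15
[37] read 'a'  n15⇒n16  ** P3@[36:37],P4@[34:37]

Result: [[1,3],[8,3],[8,4],[14,2],[17,3],[18,0],[18,3],[23,1],[23,5],[37,3],[37,4]]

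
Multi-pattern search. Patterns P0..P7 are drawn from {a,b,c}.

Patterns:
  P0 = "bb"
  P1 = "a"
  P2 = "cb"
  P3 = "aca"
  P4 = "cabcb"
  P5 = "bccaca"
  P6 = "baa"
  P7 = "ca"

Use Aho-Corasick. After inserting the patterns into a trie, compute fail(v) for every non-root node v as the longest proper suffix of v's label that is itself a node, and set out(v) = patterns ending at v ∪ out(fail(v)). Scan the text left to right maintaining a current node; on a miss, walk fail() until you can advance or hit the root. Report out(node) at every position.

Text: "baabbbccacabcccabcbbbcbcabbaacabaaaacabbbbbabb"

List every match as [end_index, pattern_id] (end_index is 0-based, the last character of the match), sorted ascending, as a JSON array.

Construct AC machine:
Trie (insert patterns):
  n0 'ε': a→3 b→1 c→4
  n1 'b': a→17 b→2 c→12
  n2 'bb': ·  ←P0
  n3 'a': c→6  ←P1
  n4 'c': a→8 b→5
  n5 'cb': ·  ←P2
  n6 'ac': a→7
  n7 'aca': ·  ←P3
  n8 'ca': b→9  ←P7
  n9 'cab': c→10
  n10 'cabc': b→11
  n11 'cabcb': ·  ←P4
  n12 'bc': c→13
  n13 'bcc': a→14
  n14 'bcca': c→15
  n15 'bccac': a→16
  n16 'bccaca': ·  ←P5
  n17 'ba': a→18
  n18 'baa': ·  ←P6

BFS fail/out derivation:
  n1('b'): parent n0 fail=0; on 'b' 0 → fail=0;  out ∅∪∅=∅
  n3('a'): parent n0 fail=0; on 'a' 0 → fail=0;  out {1}∪∅={1}
  n4('c'): parent n0 fail=0; on 'c' 0 → fail=0;  out ∅∪∅=∅
  n2('bb'): parent n1 fail=0; on 'b' 0 → fail=1;  out {0}∪∅={0}
  n5('cb'): parent n4 fail=0; on 'b' 0 → fail=1;  out {2}∪∅={2}
  n6('ac'): parent n3 fail=0; on 'c' 0 → fail=4;  out ∅∪∅=∅
  n8('ca'): parent n4 fail=0; on 'a' 0 → fail=3;  out {7}∪{1}={1,7}
  n12('bc'): parent n1 fail=0; on 'c' 0 → fail=4;  out ∅∪∅=∅
  n17('ba'): parent n1 fail=0; on 'a' 0 → fail=3;  out ∅∪{1}={1}
  n7('aca'): parent n6 fail=4; on 'a' 4 → fail=8;  out {3}∪{1,7}={1,3,7}
  n9('cab'): parent n8 fail=3; on 'b' 3→0 → fail=1;  out ∅∪∅=∅
  n13('bcc'): parent n12 fail=4; on 'c' 4→0 → fail=4;  out ∅∪∅=∅
  n18('baa'): parent n17 fail=3; on 'a' 3→0 → fail=3;  out {6}∪{1}={1,6}
  n10('cabc'): parent n9 fail=1; on 'c' 1 → fail=12;  out ∅∪∅=∅
  n14('bcca'): parent n13 fail=4; on 'a' 4 → fail=8;  out ∅∪{1,7}={1,7}
  n11('cabcb'): parent n10 fail=12; on 'b' 12→4 → fail=5;  out {4}∪{2}={2,4}
  n15('bccac'): parent n14 fail=8; on 'c' 8→3 → fail=6;  out ∅∪∅=∅
  n16('bccaca'): parent n15 fail=6; on 'a' 6 → fail=7;  out {5}∪{1,3,7}={1,3,5,7}

Scan:
pos 0 'b': at 1
pos 1 'a': at 17  emit P1@[1:1]
pos 2 'a': at 18  emit P1@[2:2],P6@[0:2]
pos 3 'b': at 1 (fail-walked)
pos 4 'b': at 2  emit P0@[3:4]
pos 5 'b': at 2 (fail-walked)  emit P0@[4:5]
pos 6 'c': at 12 (fail-walked)
pos 7 'c': at 13
pos 8 'a': at 14  emit P1@[8:8],P7@[7:8]
pos 9 'c': at 15
pos 10 'a': at 16  emit P1@[10:10],P3@[8:10],P5@[5:10],P7@[9:10]
pos 11 'b': at 9 (fail-walked)
pos 12 'c': at 10
pos 13 'c': at 13 (fail-walked)
pos 14 'c': at 4 (fail-walked)
pos 15 'a': at 8  emit P1@[15:15],P7@[14:15]
pos 16 'b': at 9
pos 17 'c': at 10
pos 18 'b': at 11  emit P2@[17:18],P4@[14:18]
pos 19 'b': at 2 (fail-walked)  emit P0@[18:19]
pos 20 'b': at 2 (fail-walked)  emit P0@[19:20]
pos 21 'c': at 12 (fail-walked)
pos 22 'b': at 5 (fail-walked)  emit P2@[21:22]
pos 23 'c': at 12 (fail-walked)
pos 24 'a': at 8 (fail-walked)  emit P1@[24:24],P7@[23:24]
pos 25 'b': at 9
pos 26 'b': at 2 (fail-walked)  emit P0@[25:26]
pos 27 'a': at 17 (fail-walked)  emit P1@[27:27]
pos 28 'a': at 18  emit P1@[28:28],P6@[26:28]
pos 29 'c': at 6 (fail-walked)
pos 30 'a': at 7  emit P1@[30:30],P3@[28:30],P7@[29:30]
pos 31 'b': at 9 (fail-walked)
pos 32 'a': at 17 (fail-walked)  emit P1@[32:32]
pos 33 'a': at 18  emit P1@[33:33],P6@[31:33]
pos 34 'a': at 3 (fail-walked)  emit P1@[34:34]
pos 35 'a': at 3 (fail-walked)  emit P1@[35:35]
pos 36 'c': at 6
pos 37 'a': at 7  emit P1@[37:37],P3@[35:37],P7@[36:37]
pos 38 'b': at 9 (fail-walked)
pos 39 'b': at 2 (fail-walked)  emit P0@[38:39]
pos 40 'b': at 2 (fail-walked)  emit P0@[39:40]
pos 41 'b': at 2 (fail-walked)  emit P0@[40:41]
pos 42 'b': at 2 (fail-walked)  emit P0@[41:42]
pos 43 'a': at 17 (fail-walked)  emit P1@[43:43]
pos 44 'b': at 1 (fail-walked)
pos 45 'b': at 2  emit P0@[44:45]

Result: [[1,1],[2,1],[2,6],[4,0],[5,0],[8,1],[8,7],[10,1],[10,3],[10,5],[10,7],[15,1],[15,7],[18,2],[18,4],[19,0],[20,0],[22,2],[24,1],[24,7],[26,0],[27,1],[28,1],[28,6],[30,1],[30,3],[30,7],[32,1],[33,1],[33,6],[34,1],[35,1],[37,1],[37,3],[37,7],[39,0],[40,0],[41,0],[42,0],[43,1],[45,0]]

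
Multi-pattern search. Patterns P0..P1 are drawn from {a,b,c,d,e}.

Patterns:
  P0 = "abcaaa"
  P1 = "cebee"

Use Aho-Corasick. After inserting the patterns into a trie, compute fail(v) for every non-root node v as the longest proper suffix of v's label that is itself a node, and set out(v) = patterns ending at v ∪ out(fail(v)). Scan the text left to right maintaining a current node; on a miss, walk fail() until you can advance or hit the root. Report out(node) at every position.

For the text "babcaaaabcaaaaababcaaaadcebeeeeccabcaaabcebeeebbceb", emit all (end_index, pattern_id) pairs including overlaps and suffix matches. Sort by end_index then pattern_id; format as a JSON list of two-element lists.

Construct AC machine:
Trie nodes:
  n0 'ε': a→1 c→7
  n1 'a': b→2
  n2 'ab': c→3
  n3 'abc': a→4
  n4 'abca': a→5
  n5 'abcaa': a→6
  n6 'abcaaa': ·  ←P0
  n7 'c': e→8
  n8 'ce': b→9
  n9 'ceb': e→10
  n10 'cebe': e→11
  n11 'cebee': ·  ←P1

Failure links (BFS by depth):
  n1('a'): parent n0 fail=0; on 'a' 0 → fail=0;  out ∅∪∅=∅
  n7('c'): parent n0 fail=0; on 'c' 0 → fail=0;  out ∅∪∅=∅
  n2('ab'): parent n1 fail=0; on 'b' 0 → fail=0;  out ∅∪∅=∅
  n8('ce'): parent n7 fail=0; on 'e' 0 → fail=0;  out ∅∪∅=∅
  n3('abc'): parent n2 fail=0; on 'c' 0 → fail=7;  out ∅∪∅=∅
  n9('ceb'): parent n8 fail=0; on 'b' 0 → fail=0;  out ∅∪∅=∅
  n4('abca'): parent n3 fail=7; on 'a' 7→0 → fail=1;  out ∅∪∅=∅
  n10('cebe'): parent n9 fail=0; on 'e' 0 → fail=0;  out ∅∪∅=∅
  n5('abcaa'): parent n4 fail=1; on 'a' 1→0 → fail=1;  out ∅∪∅=∅
  n11('cebee'): parent n10 fail=0; on 'e' 0 → fail=0;  out {1}∪∅={1}
  n6('abcaaa'): parent n5 fail=1; on 'a' 1→0 → fail=1;  out {0}∪∅={0}

Scan:
pos 0 'b': at 0
pos 1 'a': at 1
pos 2 'b': at 2
pos 3 'c': at 3
pos 4 'a': at 4
pos 5 'a': at 5
pos 6 'a': at 6  emit P0@[1:6]
pos 7 'a': at 1 ·f
pos 8 'b': at 2
pos 9 'c': at 3
pos 10 'a': at 4
pos 11 'a': at 5
pos 12 'a': at 6  emit P0@[7:12]
pos 13 'a': at 1 ·f
pos 14 'a': at 1 ·f
pos 15 'b': at 2
pos 16 'a': at 1 ·f
pos 17 'b': at 2
pos 18 'c': at 3
pos 19 'a': at 4
pos 20 'a': at 5
pos 21 'a': at 6  emit P0@[16:21]
pos 22 'a': at 1 ·f
pos 23 'd': at 0 ·f
pos 24 'c': at 7
pos 25 'e': at 8
pos 26 'b': at 9
pos 27 'e': at 10
pos 28 'e': at 11  emit P1@[24:28]
pos 29 'e': at 0 ·f
pos 30 'e': at 0
pos 31 'c': at 7
pos 32 'c': at 7 ·f
pos 33 'a': at 1 ·f
pos 34 'b': at 2
pos 35 'c': at 3
pos 36 'a': at 4
pos 37 'a': at 5
pos 38 'a': at 6  emit P0@[33:38]
pos 39 'b': at 2 ·f
pos 40 'c': at 3
pos 41 'e': at 8 ·f
pos 42 'b': at 9
pos 43 'e': at 10
pos 44 'e': at 11  emit P1@[40:44]
pos 45 'e': at 0 ·f
pos 46 'b': at 0
pos 47 'b': at 0
pos 48 'c': at 7
pos 49 'e': at 8
pos 50 'b': at 9

All matches (sorted): [[6,0],[12,0],[21,0],[28,1],[38,0],[44,1]]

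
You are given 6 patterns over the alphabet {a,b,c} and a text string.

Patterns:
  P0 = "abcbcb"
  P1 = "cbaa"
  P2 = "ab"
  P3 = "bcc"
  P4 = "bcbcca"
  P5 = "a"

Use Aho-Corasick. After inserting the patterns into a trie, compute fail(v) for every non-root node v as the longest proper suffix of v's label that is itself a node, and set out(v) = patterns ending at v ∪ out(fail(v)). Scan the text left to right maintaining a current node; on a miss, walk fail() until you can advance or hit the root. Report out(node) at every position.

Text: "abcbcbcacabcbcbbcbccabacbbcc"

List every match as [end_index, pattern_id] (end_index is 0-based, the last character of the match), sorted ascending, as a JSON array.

Build:
Trie (insert patterns):
  0='ε' goto a→1 b→11 c→7
  1='a' goto b→2  ←P5
  2='ab' goto c→3  ←P2
  3='abc' goto b→4
  4='abcb' goto c→5
  5='abcbc' goto b→6
  6='abcbcb' goto ·  ←P0
  7='c' goto b→8
  8='cb' goto a→9
  9='cba' goto a→10
  10='cbaa' goto ·  ←P1
  11='b' goto c→12
  12='bc' goto b→14 c→13
  13='bcc' goto ·  ←P3
  14='bcb' goto c→15
  15='bcbc' goto c→16
  16='bcbcc' goto a→17
  17='bcbcca' goto ·  ←P4

BFS fail/out derivation:
  fail(1) 'a': from fail(0)=0 chase 'a': 0 ⇒ 0;  out={5}∪out(0)={5}
  fail(7) 'c': from fail(0)=0 chase 'c': 0 ⇒ 0;  out=∅∪out(0)=∅
  fail(11) 'b': from fail(0)=0 chase 'b': 0 ⇒ 0;  out=∅∪out(0)=∅
  fail(2) 'ab': from fail(1)=0 chase 'b': 0 ⇒ 11;  out={2}∪out(11)={2}
  fail(8) 'cb': from fail(7)=0 chase 'b': 0 ⇒ 11;  out=∅∪out(11)=∅
  fail(12) 'bc': from fail(11)=0 chase 'c': 0 ⇒ 7;  out=∅∪out(7)=∅
  fail(3) 'abc': from fail(2)=11 chase 'c': 11 ⇒ 12;  out=∅∪out(12)=∅
  fail(9) 'cba': from fail(8)=11 chase 'a': 11→0 ⇒ 1;  out=∅∪out(1)={5}
  fail(13) 'bcc': from fail(12)=7 chase 'c': 7→0 ⇒ 7;  out={3}∪out(7)={3}
  fail(14) 'bcb': from fail(12)=7 chase 'b': 7 ⇒ 8;  out=∅∪out(8)=∅
  fail(4) 'abcb': from fail(3)=12 chase 'b': 12 ⇒ 14;  out=∅∪out(14)=∅
  fail(10) 'cbaa': from fail(9)=1 chase 'a': 1→0 ⇒ 1;  out={1}∪out(1)={1,5}
  fail(15) 'bcbc': from fail(14)=8 chase 'c': 8→11 ⇒ 12;  out=∅∪out(12)=∅
  fail(5) 'abcbc': from fail(4)=14 chase 'c': 14 ⇒ 15;  out=∅∪out(15)=∅
  fail(16) 'bcbcc': from fail(15)=12 chase 'c': 12 ⇒ 13;  out=∅∪out(13)={3}
  fail(6) 'abcbcb': from fail(5)=15 chase 'b': 15→12 ⇒ 14;  out={0}∪out(14)={0}
  fail(17) 'bcbcca': from fail(16)=13 chase 'a': 13→7→0 ⇒ 1;  out={4}∪out(1)={4,5}

Text stream:
[0] read 'a'  n0⇒n1  emit P5@[0:0]
[1] read 'b'  n1⇒n2  emit P2@[0:1]
[2] read 'c'  n2⇒n3
[3] read 'b'  n3⇒n4
[4] read 'c'  n4⇒n5
[5] read 'b'  n5⇒n6  emit P0@[0:5]
[6] read 'c'  n6⇒n15 (fail-walked)
[7] read 'a'  n15⇒n1 (fail-walked)  emit P5@[7:7]
[8] read 'c'  n1⇒n7 (fail-walked)
[9] read 'a'  n7⇒n1 (fail-walked)  emit P5@[9:9]
[10] read 'b'  n1⇒n2  emit P2@[9:10]
[11] read 'c'  n2⇒n3
[12] read 'b'  n3⇒n4
[13] read 'c'  n4⇒n5
[14] read 'b'  n5⇒n6  emit P0@[9:14]
[15] read 'b'  n6⇒n11 (fail-walked)
[16] read 'c'  n11⇒n12
[17] read 'b'  n12⇒n14
[18] read 'c'  n14⇒n15
[19] read 'c'  n15⇒n16  emit P3@[17:19]
[20] read 'a'  n16⇒n17  emit P4@[15:20],P5@[20:20]
[21] read 'b'  n17⇒n2 (fail-walked)  emit P2@[20:21]
[22] read 'a'  n2⇒n1 (fail-walked)  emit P5@[22:22]
[23] read 'c'  n1⇒n7 (fail-walked)
[24] read 'b'  n7⇒n8
[25] read 'b'  n8⇒n11 (fail-walked)
[26] read 'c'  n11⇒n12
[27] read 'c'  n12⇒n13  emit P3@[25:27]

Matches: [[0,5],[1,2],[5,0],[7,5],[9,5],[10,2],[14,0],[19,3],[20,4],[20,5],[21,2],[22,5],[27,3]]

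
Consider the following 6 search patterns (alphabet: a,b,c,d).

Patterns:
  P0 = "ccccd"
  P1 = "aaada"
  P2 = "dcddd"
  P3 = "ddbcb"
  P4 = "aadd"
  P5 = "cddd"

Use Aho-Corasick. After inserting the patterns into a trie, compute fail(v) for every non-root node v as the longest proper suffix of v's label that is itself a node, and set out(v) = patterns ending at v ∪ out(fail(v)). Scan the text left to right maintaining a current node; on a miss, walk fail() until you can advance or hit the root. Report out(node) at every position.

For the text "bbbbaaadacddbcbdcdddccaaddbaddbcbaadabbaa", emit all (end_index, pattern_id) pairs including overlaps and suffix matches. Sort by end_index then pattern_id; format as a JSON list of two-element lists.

Construct AC machine:
Trie nodes:
  n0 'ε': a→6 c→1 d→11
  n1 'c': c→2 d→22
  n2 'cc': c→3
  n3 'ccc': c→4
  n4 'cccc': d→5
  n5 'ccccd': ·  [P0 ends]
  n6 'a': a→7
  n7 'aa': a→8 d→20
  n8 'aaa': d→9
  n9 'aaad': a→10
  n10 'aaada': ·  [P1 ends]
  n11 'd': c→12 d→16
  n12 'dc': d→13
  n13 'dcd': d→14
  n14 'dcdd': d→15
  n15 'dcddd': ·  [P2 ends]
  n16 'dd': b→17
  n17 'ddb': c→18
  n18 'ddbc': b→19
  n19 'ddbcb': ·  [P3 ends]
  n20 'aad': d→21
  n21 'aadd': ·  [P4 ends]
  n22 'cd': d→23
  n23 'cdd': d→24
  n24 'cddd': ·  [P5 ends]

Failure links (BFS by depth):
  n1('c'): parent n0 fail=0; on 'c' 0 → fail=0;  out ∅∪∅=∅
  n6('a'): parent n0 fail=0; on 'a' 0 → fail=0;  out ∅∪∅=∅
  n11('d'): parent n0 fail=0; on 'd' 0 → fail=0;  out ∅∪∅=∅
  n2('cc'): parent n1 fail=0; on 'c' 0 → fail=1;  out ∅∪∅=∅
  n7('aa'): parent n6 fail=0; on 'a' 0 → fail=6;  out ∅∪∅=∅
  n12('dc'): parent n11 fail=0; on 'c' 0 → fail=1;  out ∅∪∅=∅
  n16('dd'): parent n11 fail=0; on 'd' 0 → fail=11;  out ∅∪∅=∅
  n22('cd'): parent n1 fail=0; on 'd' 0 → fail=11;  out ∅∪∅=∅
  n3('ccc'): parent n2 fail=1; on 'c' 1 → fail=2;  out ∅∪∅=∅
  n8('aaa'): parent n7 fail=6; on 'a' 6 → fail=7;  out ∅∪∅=∅
  n13('dcd'): parent n12 fail=1; on 'd' 1 → fail=22;  out ∅∪∅=∅
  n17('ddb'): parent n16 fail=11; on 'b' 11→0 → fail=0;  out ∅∪∅=∅
  n20('aad'): parent n7 fail=6; on 'd' 6→0 → fail=11;  out ∅∪∅=∅
  n23('cdd'): parent n22 fail=11; on 'd' 11 → fail=16;  out ∅∪∅=∅
  n4('cccc'): parent n3 fail=2; on 'c' 2 → fail=3;  out ∅∪∅=∅
  n9('aaad'): parent n8 fail=7; on 'd' 7 → fail=20;  out ∅∪∅=∅
  n14('dcdd'): parent n13 fail=22; on 'd' 22 → fail=23;  out ∅∪∅=∅
  n18('ddbc'): parent n17 fail=0; on 'c' 0 → fail=1;  out ∅∪∅=∅
  n21('aadd'): parent n20 fail=11; on 'd' 11 → fail=16;  out {4}∪∅={4}
  n24('cddd'): parent n23 fail=16; on 'd' 16→11 → fail=16;  out {5}∪∅={5}
  n5('ccccd'): parent n4 fail=3; on 'd' 3→2→1 → fail=22;  out {0}∪∅={0}
  n10('aaada'): parent n9 fail=20; on 'a' 20→11→0 → fail=6;  out {1}∪∅={1}
  n15('dcddd'): parent n14 fail=23; on 'd' 23 → fail=24;  out {2}∪{5}={2,5}
  n19('ddbcb'): parent n18 fail=1; on 'b' 1→0 → fail=0;  out {3}∪∅={3}

Text stream:
pos 0 'b': at 0
pos 1 'b': at 0
pos 2 'b': at 0
pos 3 'b': at 0
pos 4 'a': at 6
pos 5 'a': at 7
pos 6 'a': at 8
pos 7 'd': at 9
pos 8 'a': at 10  → match P1@[4:8]
pos 9 'c': at 1 (fail-walked)
pos 10 'd': at 22
pos 11 'd': at 23
pos 12 'b': at 17 (fail-walked)
pos 13 'c': at 18
pos 14 'b': at 19  → match P3@[10:14]
pos 15 'd': at 11 (fail-walked)
pos 16 'c': at 12
pos 17 'd': at 13
pos 18 'd': at 14
pos 19 'd': at 15  → match P2@[15:19],P5@[16:19]
pos 20 'c': at 12 (fail-walked)
pos 21 'c': at 2 (fail-walked)
pos 22 'a': at 6 (fail-walked)
pos 23 'a': at 7
pos 24 'd': at 20
pos 25 'd': at 21  → match P4@[22:25]
pos 26 'b': at 17 (fail-walked)
pos 27 'a': at 6 (fail-walked)
pos 28 'd': at 11 (fail-walked)
pos 29 'd': at 16
pos 30 'b': at 17
pos 31 'c': at 18
pos 32 'b': at 19  → match P3@[28:32]
pos 33 'a': at 6 (fail-walked)
pos 34 'a': at 7
pos 35 'd': at 20
pos 36 'a': at 6 (fail-walked)
pos 37 'b': at 0 (fail-walked)
pos 38 'b': at 0
pos 39 'a': at 6
pos 40 'a': at 7

Result: [[8,1],[14,3],[19,2],[19,5],[25,4],[32,3]]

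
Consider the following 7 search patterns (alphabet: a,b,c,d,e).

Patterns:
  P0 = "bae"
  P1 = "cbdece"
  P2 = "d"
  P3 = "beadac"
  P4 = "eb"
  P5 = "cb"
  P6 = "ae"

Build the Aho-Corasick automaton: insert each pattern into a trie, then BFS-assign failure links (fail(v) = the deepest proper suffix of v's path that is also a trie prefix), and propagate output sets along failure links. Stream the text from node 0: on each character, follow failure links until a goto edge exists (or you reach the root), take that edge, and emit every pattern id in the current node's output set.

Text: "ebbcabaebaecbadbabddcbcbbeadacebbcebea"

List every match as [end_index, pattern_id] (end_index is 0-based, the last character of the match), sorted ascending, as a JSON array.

Build automaton:
Trie (insert patterns):
  0='ε' goto a→18 b→1 c→4 d→10 e→16
  1='b' goto a→2 e→11
  2='ba' goto e→3
  3='bae' goto ·  [P0 ends]
  4='c' goto b→5
  5='cb' goto d→6  [P5 ends]
  6='cbd' goto e→7
  7='cbde' goto c→8
  8='cbdec' goto e→9
  9='cbdece' goto ·  [P1 ends]
  10='d' goto ·  [P2 ends]
  11='be' goto a→12
  12='bea' goto d→13
  13='bead' goto a→14
  14='beada' goto c→15
  15='beadac' goto ·  [P3 ends]
  16='e' goto b→17
  17='eb' goto ·  [P4 ends]
  18='a' goto e→19
  19='ae' goto ·  [P6 ends]

BFS fail/out derivation:
  fail(1) 'b': from fail(0)=0 chase 'b': 0 ⇒ 0;  out=∅∪out(0)=∅
  fail(4) 'c': from fail(0)=0 chase 'c': 0 ⇒ 0;  out=∅∪out(0)=∅
  fail(10) 'd': from fail(0)=0 chase 'd': 0 ⇒ 0;  out={2}∪out(0)={2}
  fail(16) 'e': from fail(0)=0 chase 'e': 0 ⇒ 0;  out=∅∪out(0)=∅
  fail(18) 'a': from fail(0)=0 chase 'a': 0 ⇒ 0;  out=∅∪out(0)=∅
  fail(2) 'ba': from fail(1)=0 chase 'a': 0 ⇒ 18;  out=∅∪out(18)=∅
  fail(5) 'cb': from fail(4)=0 chase 'b': 0 ⇒ 1;  out={5}∪out(1)={5}
  fail(11) 'be': from fail(1)=0 chase 'e': 0 ⇒ 16;  out=∅∪out(16)=∅
  fail(17) 'eb': from fail(16)=0 chase 'b': 0 ⇒ 1;  out={4}∪out(1)={4}
  fail(19) 'ae': from fail(18)=0 chase 'e': 0 ⇒ 16;  out={6}∪out(16)={6}
  fail(3) 'bae': from fail(2)=18 chase 'e': 18 ⇒ 19;  out={0}∪out(19)={0,6}
  fail(6) 'cbd': from fail(5)=1 chase 'd': 1→0 ⇒ 10;  out=∅∪out(10)={2}
  fail(12) 'bea': from fail(11)=16 chase 'a': 16→0 ⇒ 18;  out=∅∪out(18)=∅
  fail(7) 'cbde': from fail(6)=10 chase 'e': 10→0 ⇒ 16;  out=∅∪out(16)=∅
  fail(13) 'bead': from fail(12)=18 chase 'd': 18→0 ⇒ 10;  out=∅∪out(10)={2}
  fail(8) 'cbdec': from fail(7)=16 chase 'c': 16→0 ⇒ 4;  out=∅∪out(4)=∅
  fail(14) 'beada': from fail(13)=10 chase 'a': 10→0 ⇒ 18;  out=∅∪out(18)=∅
  fail(9) 'cbdece': from fail(8)=4 chase 'e': 4→0 ⇒ 16;  out={1}∪out(16)={1}
  fail(15) 'beadac': from fail(14)=18 chase 'c': 18→0 ⇒ 4;  out={3}∪out(4)={3}

Scan:
pos 0 'e': at 16
pos 1 'b': at 17  ** P4@[0:1]
pos 2 'b': at 1 ·f
pos 3 'c': at 4 ·f
pos 4 'a': at 18 ·f
pos 5 'b': at 1 ·f
pos 6 'a': at 2
pos 7 'e': at 3  ** P0@[5:7],P6@[6:7]
pos 8 'b': at 17 ·f  ** P4@[7:8]
pos 9 'a': at 2 ·f
pos 10 'e': at 3  ** P0@[8:10],P6@[9:10]
pos 11 'c': at 4 ·f
pos 12 'b': at 5  ** P5@[11:12]
pos 13 'a': at 2 ·f
pos 14 'd': at 10 ·f  ** P2@[14:14]
pos 15 'b': at 1 ·f
pos 16 'a': at 2
pos 17 'b': at 1 ·f
pos 18 'd': at 10 ·f  ** P2@[18:18]
pos 19 'd': at 10 ·f  ** P2@[19:19]
pos 20 'c': at 4 ·f
pos 21 'b': at 5  ** P5@[20:21]
pos 22 'c': at 4 ·f
pos 23 'b': at 5  ** P5@[22:23]
pos 24 'b': at 1 ·f
pos 25 'e': at 11
pos 26 'a': at 12
pos 27 'd': at 13  ** P2@[27:27]
pos 28 'a': at 14
pos 29 'c': at 15  ** P3@[24:29]
pos 30 'e': at 16 ·f
pos 31 'b': at 17  ** P4@[30:31]
pos 32 'b': at 1 ·f
pos 33 'c': at 4 ·f
pos 34 'e': at 16 ·f
pos 35 'b': at 17  ** P4@[34:35]
pos 36 'e': at 11 ·f
pos 37 'a': at 12

Matches: [[1,4],[7,0],[7,6],[8,4],[10,0],[10,6],[12,5],[14,2],[18,2],[19,2],[21,5],[23,5],[27,2],[29,3],[31,4],[35,4]]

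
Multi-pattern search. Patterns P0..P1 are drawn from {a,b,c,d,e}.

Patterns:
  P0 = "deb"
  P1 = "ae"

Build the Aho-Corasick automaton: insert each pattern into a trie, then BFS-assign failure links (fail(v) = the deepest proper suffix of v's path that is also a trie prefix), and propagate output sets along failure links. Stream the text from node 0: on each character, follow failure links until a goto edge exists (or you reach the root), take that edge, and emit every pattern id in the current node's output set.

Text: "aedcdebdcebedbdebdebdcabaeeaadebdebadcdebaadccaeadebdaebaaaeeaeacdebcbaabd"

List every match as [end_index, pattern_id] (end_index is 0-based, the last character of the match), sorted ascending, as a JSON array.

Build automaton:
Trie nodes:
  n0 'ε': a→4 d→1
  n1 'd': e→2
  n2 'de': b→3
  n3 'deb': ·  ←P0
  n4 'a': e→5
  n5 'ae': ·  ←P1

Failure links (BFS by depth):
  fail(1) 'd': from fail(0)=0 chase 'd': 0 ⇒ 0;  out=∅∪out(0)=∅
  fail(4) 'a': from fail(0)=0 chase 'a': 0 ⇒ 0;  out=∅∪out(0)=∅
  fail(2) 'de': from fail(1)=0 chase 'e': 0 ⇒ 0;  out=∅∪out(0)=∅
  fail(5) 'ae': from fail(4)=0 chase 'e': 0 ⇒ 0;  out={1}∪out(0)={1}
  fail(3) 'deb': from fail(2)=0 chase 'b': 0 ⇒ 0;  out={0}∪out(0)={0}

Scan:
[0] read 'a'  n0⇒n4
[1] read 'e'  n4⇒n5  → match P1@[0:1]
[2] read 'd'  n5⇒n1 (via fail)
[3] read 'c'  n1⇒n0 (via fail)
[4] read 'd'  n0⇒n1
[5] read 'e'  n1⇒n2
[6] read 'b'  n2⇒n3  → match P0@[4:6]
[7] read 'd'  n3⇒n1 (via fail)
[8] read 'c'  n1⇒n0 (via fail)
[9] read 'e'  n0⇒n0
[10] read 'b'  n0⇒n0
[11] read 'e'  n0⇒n0
[12] read 'd'  n0⇒n1
[13] read 'b'  n1⇒n0 (via fail)
[14] read 'd'  n0⇒n1
[15] read 'e'  n1⇒n2
[16] read 'b'  n2⇒n3  → match P0@[14:16]
[17] read 'd'  n3⇒n1 (via fail)
[18] read 'e'  n1⇒n2
[19] read 'b'  n2⇒n3  → match P0@[17:19]
[20] read 'd'  n3⇒n1 (via fail)
[21] read 'c'  n1⇒n0 (via fail)
[22] read 'a'  n0⇒n4
[23] read 'b'  n4⇒n0 (via fail)
[24] read 'a'  n0⇒n4
[25] read 'e'  n4⇒n5  → match P1@[24:25]
[26] read 'e'  n5⇒n0 (via fail)
[27] read 'a'  n0⇒n4
[28] read 'a'  n4⇒n4 (via fail)
[29] read 'd'  n4⇒n1 (via fail)
[30] read 'e'  n1⇒n2
[31] read 'b'  n2⇒n3  → match P0@[29:31]
[32] read 'd'  n3⇒n1 (via fail)
[33] read 'e'  n1⇒n2
[34] read 'b'  n2⇒n3  → match P0@[32:34]
[35] read 'a'  n3⇒n4 (via fail)
[36] read 'd'  n4⇒n1 (via fail)
[37] read 'c'  n1⇒n0 (via fail)
[38] read 'd'  n0⇒n1
[39] read 'e'  n1⇒n2
[40] read 'b'  n2⇒n3  → match P0@[38:40]
[41] read 'a'  n3⇒n4 (via fail)
[42] read 'a'  n4⇒n4 (via fail)
[43] read 'd'  n4⇒n1 (via fail)
[44] read 'c'  n1⇒n0 (via fail)
[45] read 'c'  n0⇒n0
[46] read 'a'  n0⇒n4
[47] read 'e'  n4⇒n5  → match P1@[46:47]
[48] read 'a'  n5⇒n4 (via fail)
[49] read 'd'  n4⇒n1 (via fail)
[50] read 'e'  n1⇒n2
[51] read 'b'  n2⇒n3  → match P0@[49:51]
[52] read 'd'  n3⇒n1 (via fail)
[53] read 'a'  n1⇒n4 (via fail)
[54] read 'e'  n4⇒n5  → match P1@[53:54]
[55] read 'b'  n5⇒n0 (via fail)
[56] read 'a'  n0⇒n4
[57] read 'a'  n4⇒n4 (via fail)
[58] read 'a'  n4⇒n4 (via fail)
[59] read 'e'  n4⇒n5  → match P1@[58:59]
[60] read 'e'  n5⇒n0 (via fail)
[61] read 'a'  n0⇒n4
[62] read 'e'  n4⇒n5  → match P1@[61:62]
[63] read 'a'  n5⇒n4 (via fail)
[64] read 'c'  n4⇒n0 (via fail)
[65] read 'd'  n0⇒n1
[66] read 'e'  n1⇒n2
[67] read 'b'  n2⇒n3  → match P0@[65:67]
[68] read 'c'  n3⇒n0 (via fail)
[69] read 'b'  n0⇒n0
[70] read 'a'  n0⇒n4
[71] read 'a'  n4⇒n4 (via fail)
[72] read 'b'  n4⇒n0 (via fail)
[73] read 'd'  n0⇒n1

All matches (sorted): [[1,1],[6,0],[16,0],[19,0],[25,1],[31,0],[34,0],[40,0],[47,1],[51,0],[54,1],[59,1],[62,1],[67,0]]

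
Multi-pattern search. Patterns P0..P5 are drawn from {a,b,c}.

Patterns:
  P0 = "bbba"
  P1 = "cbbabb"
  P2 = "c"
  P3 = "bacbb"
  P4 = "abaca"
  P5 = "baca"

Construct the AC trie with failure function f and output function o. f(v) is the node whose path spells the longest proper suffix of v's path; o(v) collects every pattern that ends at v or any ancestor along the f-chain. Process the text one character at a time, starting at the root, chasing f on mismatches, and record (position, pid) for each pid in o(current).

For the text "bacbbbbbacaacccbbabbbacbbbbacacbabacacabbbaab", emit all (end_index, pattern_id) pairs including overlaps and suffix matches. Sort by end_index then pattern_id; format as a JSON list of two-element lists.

Build:
Trie (insert patterns):
  n0 'ε': a→15 b→1 c→5
  n1 'b': a→11 b→2
  n2 'bb': b→3
  n3 'bbb': a→4
  n4 'bbba': ·  ←P0
  n5 'c': b→6  ←P2
  n6 'cb': b→7
  n7 'cbb': a→8
  n8 'cbba': b→9
  n9 'cbbab': b→10
  n10 'cbbabb': ·  ←P1
  n11 'ba': c→12
  n12 'bac': a→20 b→13
  n13 'bacb': b→14
  n14 'bacbb': ·  ←P3
  n15 'a': b→16
  n16 'ab': a→17
  n17 'aba': c→18
  n18 'abac': a→19
  n19 'abaca': ·  ←P4
  n20 'baca': ·  ←P5

BFS fail/out derivation:
  fail(1) 'b': from fail(0)=0 chase 'b': 0 ⇒ 0;  out=∅∪out(0)=∅
  fail(5) 'c': from fail(0)=0 chase 'c': 0 ⇒ 0;  out={2}∪out(0)={2}
  fail(15) 'a': from fail(0)=0 chase 'a': 0 ⇒ 0;  out=∅∪out(0)=∅
  fail(2) 'bb': from fail(1)=0 chase 'b': 0 ⇒ 1;  out=∅∪out(1)=∅
  fail(6) 'cb': from fail(5)=0 chase 'b': 0 ⇒ 1;  out=∅∪out(1)=∅
  fail(11) 'ba': from fail(1)=0 chase 'a': 0 ⇒ 15;  out=∅∪out(15)=∅
  fail(16) 'ab': from fail(15)=0 chase 'b': 0 ⇒ 1;  out=∅∪out(1)=∅
  fail(3) 'bbb': from fail(2)=1 chase 'b': 1 ⇒ 2;  out=∅∪out(2)=∅
  fail(7) 'cbb': from fail(6)=1 chase 'b': 1 ⇒ 2;  out=∅∪out(2)=∅
  fail(12) 'bac': from fail(11)=15 chase 'c': 15→0 ⇒ 5;  out=∅∪out(5)={2}
  fail(17) 'aba': from fail(16)=1 chase 'a': 1 ⇒ 11;  out=∅∪out(11)=∅
  fail(4) 'bbba': from fail(3)=2 chase 'a': 2→1 ⇒ 11;  out={0}∪out(11)={0}
  fail(8) 'cbba': from fail(7)=2 chase 'a': 2→1 ⇒ 11;  out=∅∪out(11)=∅
  fail(13) 'bacb': from fail(12)=5 chase 'b': 5 ⇒ 6;  out=∅∪out(6)=∅
  fail(18) 'abac': from fail(17)=11 chase 'c': 11 ⇒ 12;  out=∅∪out(12)={2}
  fail(20) 'baca': from fail(12)=5 chase 'a': 5→0 ⇒ 15;  out={5}∪out(15)={5}
  fail(9) 'cbbab': from fail(8)=11 chase 'b': 11→15 ⇒ 16;  out=∅∪out(16)=∅
  fail(14) 'bacbb': from fail(13)=6 chase 'b': 6 ⇒ 7;  out={3}∪out(7)={3}
  fail(19) 'abaca': from fail(18)=12 chase 'a': 12 ⇒ 20;  out={4}∪out(20)={4,5}
  fail(10) 'cbbabb': from fail(9)=16 chase 'b': 16→1 ⇒ 2;  out={1}∪out(2)={1}

Run:
i=0 'b': node 0→1
i=1 'a': node 1→11
i=2 'c': node 11→12  ** P2@[2:2]
i=3 'b': node 12→13
i=4 'b': node 13→14  ** P3@[0:4]
i=5 'b': node 14→3 (via fail)
i=6 'b': node 3→3 (via fail)
i=7 'b': node 3→3 (via fail)
i=8 'a': node 3→4  ** P0@[5:8]
i=9 'c': node 4→12 (via fail)  ** P2@[9:9]
i=10 'a': node 12→20  ** P5@[7:10]
i=11 'a': node 20→15 (via fail)
i=12 'c': node 15→5 (via fail)  ** P2@[12:12]
i=13 'c': node 5→5 (via fail)  ** P2@[13:13]
i=14 'c': node 5→5 (via fail)  ** P2@[14:14]
i=15 'b': node 5→6
i=16 'b': node 6→7
i=17 'a': node 7→8
i=18 'b': node 8→9
i=19 'b': node 9→10  ** P1@[14:19]
i=20 'b': node 10→3 (via fail)
i=21 'a': node 3→4  ** P0@[18:21]
i=22 'c': node 4→12 (via fail)  ** P2@[22:22]
i=23 'b': node 12→13
i=24 'b': node 13→14  ** P3@[20:24]
i=25 'b': node 14→3 (via fail)
i=26 'b': node 3→3 (via fail)
i=27 'a': node 3→4  ** P0@[24:27]
i=28 'c': node 4→12 (via fail)  ** P2@[28:28]
i=29 'a': node 12→20  ** P5@[26:29]
i=30 'c': node 20→5 (via fail)  ** P2@[30:30]
i=31 'b': node 5→6
i=32 'a': node 6→11 (via fail)
i=33 'b': node 11→16 (via fail)
i=34 'a': node 16→17
i=35 'c': node 17→18  ** P2@[35:35]
i=36 'a': node 18→19  ** P4@[32:36],P5@[33:36]
i=37 'c': node 19→5 (via fail)  ** P2@[37:37]
i=38 'a': node 5→15 (via fail)
i=39 'b': node 15→16
i=40 'b': node 16→2 (via fail)
i=41 'b': node 2→3
i=42 'a': node 3→4  ** P0@[39:42]
i=43 'a': node 4→15 (via fail)
i=44 'b': node 15→16

All matches (sorted): [[2,2],[4,3],[8,0],[9,2],[10,5],[12,2],[13,2],[14,2],[19,1],[21,0],[22,2],[24,3],[27,0],[28,2],[29,5],[30,2],[35,2],[36,4],[36,5],[37,2],[42,0]]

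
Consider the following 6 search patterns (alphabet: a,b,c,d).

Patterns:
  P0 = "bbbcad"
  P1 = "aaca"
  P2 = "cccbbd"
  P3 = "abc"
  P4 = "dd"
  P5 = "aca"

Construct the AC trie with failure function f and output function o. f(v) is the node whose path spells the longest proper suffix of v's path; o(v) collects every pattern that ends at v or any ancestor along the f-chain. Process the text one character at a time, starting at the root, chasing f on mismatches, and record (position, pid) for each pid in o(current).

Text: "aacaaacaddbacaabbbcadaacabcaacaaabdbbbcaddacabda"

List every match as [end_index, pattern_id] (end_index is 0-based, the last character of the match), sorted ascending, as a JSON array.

Construct AC machine:
Trie (insert patterns):
  n0 'ε': a→7 b→1 c→11 d→19
  n1 'b': b→2
  n2 'bb': b→3
  n3 'bbb': c→4
  n4 'bbbc': a→5
  n5 'bbbca': d→6
  n6 'bbbcad': ·  ←P0
  n7 'a': a→8 b→17 c→21
  n8 'aa': c→9
  n9 'aac': a→10
  n10 'aaca': ·  ←P1
  n11 'c': c→12
  n12 'cc': c→13
  n13 'ccc': b→14
  n14 'cccb': b→15
  n15 'cccbb': d→16
  n16 'cccbbd': ·  ←P2
  n17 'ab': c→18
  n18 'abc': ·  ←P3
  n19 'd': d→20
  n20 'dd': ·  ←P4
  n21 'ac': a→22
  n22 'aca': ·  ←P5

BFS fail/out derivation:
  fail(1) 'b': from fail(0)=0 chase 'b': 0 ⇒ 0;  out=∅∪out(0)=∅
  fail(7) 'a': from fail(0)=0 chase 'a': 0 ⇒ 0;  out=∅∪out(0)=∅
  fail(11) 'c': from fail(0)=0 chase 'c': 0 ⇒ 0;  out=∅∪out(0)=∅
  fail(19) 'd': from fail(0)=0 chase 'd': 0 ⇒ 0;  out=∅∪out(0)=∅
  fail(2) 'bb': from fail(1)=0 chase 'b': 0 ⇒ 1;  out=∅∪out(1)=∅
  fail(8) 'aa': from fail(7)=0 chase 'a': 0 ⇒ 7;  out=∅∪out(7)=∅
  fail(12) 'cc': from fail(11)=0 chase 'c': 0 ⇒ 11;  out=∅∪out(11)=∅
  fail(17) 'ab': from fail(7)=0 chase 'b': 0 ⇒ 1;  out=∅∪out(1)=∅
  fail(20) 'dd': from fail(19)=0 chase 'd': 0 ⇒ 19;  out={4}∪out(19)={4}
  fail(21) 'ac': from fail(7)=0 chase 'c': 0 ⇒ 11;  out=∅∪out(11)=∅
  fail(3) 'bbb': from fail(2)=1 chase 'b': 1 ⇒ 2;  out=∅∪out(2)=∅
  fail(9) 'aac': from fail(8)=7 chase 'c': 7 ⇒ 21;  out=∅∪out(21)=∅
  fail(13) 'ccc': from fail(12)=11 chase 'c': 11 ⇒ 12;  out=∅∪out(12)=∅
  fail(18) 'abc': from fail(17)=1 chase 'c': 1→0 ⇒ 11;  out={3}∪out(11)={3}
  fail(22) 'aca': from fail(21)=11 chase 'a': 11→0 ⇒ 7;  out={5}∪out(7)={5}
  fail(4) 'bbbc': from fail(3)=2 chase 'c': 2→1→0 ⇒ 11;  out=∅∪out(11)=∅
  fail(10) 'aaca': from fail(9)=21 chase 'a': 21 ⇒ 22;  out={1}∪out(22)={1,5}
  fail(14) 'cccb': from fail(13)=12 chase 'b': 12→11→0 ⇒ 1;  out=∅∪out(1)=∅
  fail(5) 'bbbca': from fail(4)=11 chase 'a': 11→0 ⇒ 7;  out=∅∪out(7)=∅
  fail(15) 'cccbb': from fail(14)=1 chase 'b': 1 ⇒ 2;  out=∅∪out(2)=∅
  fail(6) 'bbbcad': from fail(5)=7 chase 'd': 7→0 ⇒ 19;  out={0}∪out(19)={0}
  fail(16) 'cccbbd': from fail(15)=2 chase 'd': 2→1→0 ⇒ 19;  out={2}∪out(19)={2}

Run:
pos 0 'a': at 7
pos 1 'a': at 8
pos 2 'c': at 9
pos 3 'a': at 10  ** P1@[0:3],P5@[1:3]
pos 4 'a': at 8 (fail-walked)
pos 5 'a': at 8 (fail-walked)
pos 6 'c': at 9
pos 7 'a': at 10  ** P1@[4:7],P5@[5:7]
pos 8 'd': at 19 (fail-walked)
pos 9 'd': at 20  ** P4@[8:9]
pos 10 'b': at 1 (fail-walked)
pos 11 'a': at 7 (fail-walked)
pos 12 'c': at 21
pos 13 'a': at 22  ** P5@[11:13]
pos 14 'a': at 8 (fail-walked)
pos 15 'b': at 17 (fail-walked)
pos 16 'b': at 2 (fail-walked)
pos 17 'b': at 3
pos 18 'c': at 4
pos 19 'a': at 5
pos 20 'd': at 6  ** P0@[15:20]
pos 21 'a': at 7 (fail-walked)
pos 22 'a': at 8
pos 23 'c': at 9
pos 24 'a': at 10  ** P1@[21:24],P5@[22:24]
pos 25 'b': at 17 (fail-walked)
pos 26 'c': at 18  ** P3@[24:26]
pos 27 'a': at 7 (fail-walked)
pos 28 'a': at 8
pos 29 'c': at 9
pos 30 'a': at 10  ** P1@[27:30],P5@[28:30]
pos 31 'a': at 8 (fail-walked)
pos 32 'a': at 8 (fail-walked)
pos 33 'b': at 17 (fail-walked)
pos 34 'd': at 19 (fail-walked)
pos 35 'b': at 1 (fail-walked)
pos 36 'b': at 2
pos 37 'b': at 3
pos 38 'c': at 4
pos 39 'a': at 5
pos 40 'd': at 6  ** P0@[35:40]
pos 41 'd': at 20 (fail-walked)  ** P4@[40:41]
pos 42 'a': at 7 (fail-walked)
pos 43 'c': at 21
pos 44 'a': at 22  ** P5@[42:44]
pos 45 'b': at 17 (fail-walked)
pos 46 'd': at 19 (fail-walked)
pos 47 'a': at 7 (fail-walked)

Matches: [[3,1],[3,5],[7,1],[7,5],[9,4],[13,5],[20,0],[24,1],[24,5],[26,3],[30,1],[30,5],[40,0],[41,4],[44,5]]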